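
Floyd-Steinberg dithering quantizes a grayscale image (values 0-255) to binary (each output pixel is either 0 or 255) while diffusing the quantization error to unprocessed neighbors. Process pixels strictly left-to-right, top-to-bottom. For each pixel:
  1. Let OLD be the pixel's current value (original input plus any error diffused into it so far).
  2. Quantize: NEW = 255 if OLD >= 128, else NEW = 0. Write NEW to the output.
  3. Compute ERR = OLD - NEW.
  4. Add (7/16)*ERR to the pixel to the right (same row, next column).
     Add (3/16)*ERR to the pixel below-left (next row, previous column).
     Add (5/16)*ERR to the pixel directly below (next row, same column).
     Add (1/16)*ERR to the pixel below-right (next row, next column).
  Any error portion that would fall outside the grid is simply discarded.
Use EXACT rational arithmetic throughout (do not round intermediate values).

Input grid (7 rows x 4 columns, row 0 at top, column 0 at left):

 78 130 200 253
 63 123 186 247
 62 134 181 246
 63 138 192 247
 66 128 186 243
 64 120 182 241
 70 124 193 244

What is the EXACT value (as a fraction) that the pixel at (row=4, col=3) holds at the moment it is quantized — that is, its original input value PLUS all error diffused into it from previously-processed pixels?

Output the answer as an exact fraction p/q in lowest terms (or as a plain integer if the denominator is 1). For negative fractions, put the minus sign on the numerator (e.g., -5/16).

Answer: 1814645642238735/8796093022208

Derivation:
(0,0): OLD=78 → NEW=0, ERR=78
(0,1): OLD=1313/8 → NEW=255, ERR=-727/8
(0,2): OLD=20511/128 → NEW=255, ERR=-12129/128
(0,3): OLD=433241/2048 → NEW=255, ERR=-88999/2048
(1,0): OLD=9003/128 → NEW=0, ERR=9003/128
(1,1): OLD=115181/1024 → NEW=0, ERR=115181/1024
(1,2): OLD=6283953/32768 → NEW=255, ERR=-2071887/32768
(1,3): OLD=104770983/524288 → NEW=255, ERR=-28922457/524288
(2,0): OLD=1721471/16384 → NEW=0, ERR=1721471/16384
(2,1): OLD=108873253/524288 → NEW=255, ERR=-24820187/524288
(2,2): OLD=143881385/1048576 → NEW=255, ERR=-123505495/1048576
(2,3): OLD=2907131717/16777216 → NEW=255, ERR=-1371058363/16777216
(3,0): OLD=729457103/8388608 → NEW=0, ERR=729457103/8388608
(3,1): OLD=19559892497/134217728 → NEW=255, ERR=-14665628143/134217728
(3,2): OLD=191354578031/2147483648 → NEW=0, ERR=191354578031/2147483648
(3,3): OLD=8695920817033/34359738368 → NEW=255, ERR=-65812466807/34359738368
(4,0): OLD=156093604579/2147483648 → NEW=0, ERR=156093604579/2147483648
(4,1): OLD=2539128122089/17179869184 → NEW=255, ERR=-1841738519831/17179869184
(4,2): OLD=87826770142985/549755813888 → NEW=255, ERR=-52360962398455/549755813888
(4,3): OLD=1814645642238735/8796093022208 → NEW=255, ERR=-428358078424305/8796093022208
Target (4,3): original=243, with diffused error = 1814645642238735/8796093022208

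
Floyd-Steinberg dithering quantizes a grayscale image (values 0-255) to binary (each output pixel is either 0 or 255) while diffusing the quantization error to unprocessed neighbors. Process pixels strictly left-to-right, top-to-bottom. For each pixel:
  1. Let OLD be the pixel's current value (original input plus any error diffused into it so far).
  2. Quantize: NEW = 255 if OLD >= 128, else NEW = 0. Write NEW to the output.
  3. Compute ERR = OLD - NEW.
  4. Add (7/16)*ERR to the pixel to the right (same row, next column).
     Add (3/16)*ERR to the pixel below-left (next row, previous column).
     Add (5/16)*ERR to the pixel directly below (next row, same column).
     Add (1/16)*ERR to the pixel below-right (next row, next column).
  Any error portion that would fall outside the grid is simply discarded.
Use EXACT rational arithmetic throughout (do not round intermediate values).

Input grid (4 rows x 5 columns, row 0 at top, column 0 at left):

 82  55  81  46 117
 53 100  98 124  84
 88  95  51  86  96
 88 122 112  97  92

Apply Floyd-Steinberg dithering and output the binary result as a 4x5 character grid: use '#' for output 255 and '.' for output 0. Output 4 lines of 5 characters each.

(0,0): OLD=82 → NEW=0, ERR=82
(0,1): OLD=727/8 → NEW=0, ERR=727/8
(0,2): OLD=15457/128 → NEW=0, ERR=15457/128
(0,3): OLD=202407/2048 → NEW=0, ERR=202407/2048
(0,4): OLD=5250705/32768 → NEW=255, ERR=-3105135/32768
(1,0): OLD=12245/128 → NEW=0, ERR=12245/128
(1,1): OLD=202771/1024 → NEW=255, ERR=-58349/1024
(1,2): OLD=4424271/32768 → NEW=255, ERR=-3931569/32768
(1,3): OLD=12081219/131072 → NEW=0, ERR=12081219/131072
(1,4): OLD=211580649/2097152 → NEW=0, ERR=211580649/2097152
(2,0): OLD=1756545/16384 → NEW=0, ERR=1756545/16384
(2,1): OLD=56403163/524288 → NEW=0, ERR=56403163/524288
(2,2): OLD=623215569/8388608 → NEW=0, ERR=623215569/8388608
(2,3): OLD=21303709795/134217728 → NEW=255, ERR=-12921810845/134217728
(2,4): OLD=195782730229/2147483648 → NEW=0, ERR=195782730229/2147483648
(3,0): OLD=1188454193/8388608 → NEW=255, ERR=-950640847/8388608
(3,1): OLD=8500663837/67108864 → NEW=0, ERR=8500663837/67108864
(3,2): OLD=385058485007/2147483648 → NEW=255, ERR=-162549845233/2147483648
(3,3): OLD=238524026727/4294967296 → NEW=0, ERR=238524026727/4294967296
(3,4): OLD=9536189402051/68719476736 → NEW=255, ERR=-7987277165629/68719476736
Row 0: ....#
Row 1: .##..
Row 2: ...#.
Row 3: #.#.#

Answer: ....#
.##..
...#.
#.#.#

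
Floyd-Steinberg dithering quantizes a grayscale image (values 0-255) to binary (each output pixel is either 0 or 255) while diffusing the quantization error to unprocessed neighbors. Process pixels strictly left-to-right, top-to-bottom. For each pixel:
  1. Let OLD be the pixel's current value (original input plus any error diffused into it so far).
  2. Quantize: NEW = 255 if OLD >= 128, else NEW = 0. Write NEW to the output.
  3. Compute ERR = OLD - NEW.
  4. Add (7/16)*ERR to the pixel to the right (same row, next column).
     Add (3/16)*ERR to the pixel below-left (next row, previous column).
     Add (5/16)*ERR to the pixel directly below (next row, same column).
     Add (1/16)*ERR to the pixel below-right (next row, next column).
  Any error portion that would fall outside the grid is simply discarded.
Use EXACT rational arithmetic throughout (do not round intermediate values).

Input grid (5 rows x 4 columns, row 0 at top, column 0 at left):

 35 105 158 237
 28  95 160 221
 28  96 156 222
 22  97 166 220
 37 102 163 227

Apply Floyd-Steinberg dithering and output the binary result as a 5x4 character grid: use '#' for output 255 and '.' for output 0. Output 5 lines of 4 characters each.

Answer: ..##
.#.#
..##
.#.#
..##

Derivation:
(0,0): OLD=35 → NEW=0, ERR=35
(0,1): OLD=1925/16 → NEW=0, ERR=1925/16
(0,2): OLD=53923/256 → NEW=255, ERR=-11357/256
(0,3): OLD=891253/4096 → NEW=255, ERR=-153227/4096
(1,0): OLD=15743/256 → NEW=0, ERR=15743/256
(1,1): OLD=314105/2048 → NEW=255, ERR=-208135/2048
(1,2): OLD=6696429/65536 → NEW=0, ERR=6696429/65536
(1,3): OLD=263444747/1048576 → NEW=255, ERR=-3942133/1048576
(2,0): OLD=922819/32768 → NEW=0, ERR=922819/32768
(2,1): OLD=104400657/1048576 → NEW=0, ERR=104400657/1048576
(2,2): OLD=470671637/2097152 → NEW=255, ERR=-64102123/2097152
(2,3): OLD=7175233441/33554432 → NEW=255, ERR=-1381146719/33554432
(3,0): OLD=829951763/16777216 → NEW=0, ERR=829951763/16777216
(3,1): OLD=39133986509/268435456 → NEW=255, ERR=-29317054771/268435456
(3,2): OLD=460298875955/4294967296 → NEW=0, ERR=460298875955/4294967296
(3,3): OLD=17325161965541/68719476736 → NEW=255, ERR=-198304602139/68719476736
(4,0): OLD=137358766679/4294967296 → NEW=0, ERR=137358766679/4294967296
(4,1): OLD=3609448945669/34359738368 → NEW=0, ERR=3609448945669/34359738368
(4,2): OLD=258476510815461/1099511627776 → NEW=255, ERR=-21898954267419/1099511627776
(4,3): OLD=3942105696283859/17592186044416 → NEW=255, ERR=-543901745042221/17592186044416
Row 0: ..##
Row 1: .#.#
Row 2: ..##
Row 3: .#.#
Row 4: ..##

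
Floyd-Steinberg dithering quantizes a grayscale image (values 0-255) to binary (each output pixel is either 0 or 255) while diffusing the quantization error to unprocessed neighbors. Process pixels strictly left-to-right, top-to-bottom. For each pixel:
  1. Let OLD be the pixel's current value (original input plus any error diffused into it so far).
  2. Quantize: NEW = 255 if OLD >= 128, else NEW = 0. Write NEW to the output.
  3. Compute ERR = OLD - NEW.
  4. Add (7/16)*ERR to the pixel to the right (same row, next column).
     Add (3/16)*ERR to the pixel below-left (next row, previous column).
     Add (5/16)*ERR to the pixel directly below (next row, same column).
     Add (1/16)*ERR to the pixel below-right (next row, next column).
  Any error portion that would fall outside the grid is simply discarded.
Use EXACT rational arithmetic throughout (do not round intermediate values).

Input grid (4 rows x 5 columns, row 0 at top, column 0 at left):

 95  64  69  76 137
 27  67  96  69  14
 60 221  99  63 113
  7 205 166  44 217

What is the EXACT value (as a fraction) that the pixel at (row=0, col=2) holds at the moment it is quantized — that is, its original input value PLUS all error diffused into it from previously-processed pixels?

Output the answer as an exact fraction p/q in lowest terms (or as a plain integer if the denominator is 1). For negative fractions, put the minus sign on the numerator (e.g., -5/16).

(0,0): OLD=95 → NEW=0, ERR=95
(0,1): OLD=1689/16 → NEW=0, ERR=1689/16
(0,2): OLD=29487/256 → NEW=0, ERR=29487/256
Target (0,2): original=69, with diffused error = 29487/256

Answer: 29487/256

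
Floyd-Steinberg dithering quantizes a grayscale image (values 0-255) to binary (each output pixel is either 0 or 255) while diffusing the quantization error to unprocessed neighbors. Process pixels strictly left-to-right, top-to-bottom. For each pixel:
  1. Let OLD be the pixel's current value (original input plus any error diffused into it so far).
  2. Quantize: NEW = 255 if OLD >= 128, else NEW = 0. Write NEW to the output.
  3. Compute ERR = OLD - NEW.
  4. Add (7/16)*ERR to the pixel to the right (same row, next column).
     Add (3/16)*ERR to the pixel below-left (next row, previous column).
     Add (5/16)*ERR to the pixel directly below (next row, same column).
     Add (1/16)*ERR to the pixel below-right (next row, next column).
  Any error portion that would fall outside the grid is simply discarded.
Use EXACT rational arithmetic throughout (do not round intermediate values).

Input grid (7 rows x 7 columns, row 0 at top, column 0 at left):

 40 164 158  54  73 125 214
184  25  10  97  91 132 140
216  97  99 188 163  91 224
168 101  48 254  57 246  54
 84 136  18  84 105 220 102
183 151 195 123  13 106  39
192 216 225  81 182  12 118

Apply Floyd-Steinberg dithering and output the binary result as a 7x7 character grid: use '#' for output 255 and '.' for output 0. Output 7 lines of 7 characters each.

(0,0): OLD=40 → NEW=0, ERR=40
(0,1): OLD=363/2 → NEW=255, ERR=-147/2
(0,2): OLD=4027/32 → NEW=0, ERR=4027/32
(0,3): OLD=55837/512 → NEW=0, ERR=55837/512
(0,4): OLD=988875/8192 → NEW=0, ERR=988875/8192
(0,5): OLD=23306125/131072 → NEW=255, ERR=-10117235/131072
(0,6): OLD=377969883/2097152 → NEW=255, ERR=-156803877/2097152
(1,0): OLD=5847/32 → NEW=255, ERR=-2313/32
(1,1): OLD=-895/256 → NEW=0, ERR=-895/256
(1,2): OLD=521429/8192 → NEW=0, ERR=521429/8192
(1,3): OLD=6207121/32768 → NEW=255, ERR=-2148719/32768
(1,4): OLD=193729267/2097152 → NEW=0, ERR=193729267/2097152
(1,5): OLD=2379325731/16777216 → NEW=255, ERR=-1898864349/16777216
(1,6): OLD=16721752237/268435456 → NEW=0, ERR=16721752237/268435456
(2,0): OLD=789531/4096 → NEW=255, ERR=-254949/4096
(2,1): OLD=9973657/131072 → NEW=0, ERR=9973657/131072
(2,2): OLD=292905099/2097152 → NEW=255, ERR=-241868661/2097152
(2,3): OLD=2321118067/16777216 → NEW=255, ERR=-1957072013/16777216
(2,4): OLD=15503954371/134217728 → NEW=0, ERR=15503954371/134217728
(2,5): OLD=530950840097/4294967296 → NEW=0, ERR=530950840097/4294967296
(2,6): OLD=19961449575159/68719476736 → NEW=255, ERR=2437983007479/68719476736
(3,0): OLD=341450667/2097152 → NEW=255, ERR=-193323093/2097152
(3,1): OLD=988744335/16777216 → NEW=0, ERR=988744335/16777216
(3,2): OLD=2768388925/134217728 → NEW=0, ERR=2768388925/134217728
(3,3): OLD=129397239339/536870912 → NEW=255, ERR=-7504843221/536870912
(3,4): OLD=7069213737899/68719476736 → NEW=0, ERR=7069213737899/68719476736
(3,5): OLD=188846198733169/549755813888 → NEW=255, ERR=48658466191729/549755813888
(3,6): OLD=981079314372911/8796093022208 → NEW=0, ERR=981079314372911/8796093022208
(4,0): OLD=17781887589/268435456 → NEW=0, ERR=17781887589/268435456
(4,1): OLD=779553289825/4294967296 → NEW=255, ERR=-315663370655/4294967296
(4,2): OLD=-456748472881/68719476736 → NEW=0, ERR=-456748472881/68719476736
(4,3): OLD=53491847052437/549755813888 → NEW=0, ERR=53491847052437/549755813888
(4,4): OLD=859545842665871/4398046511104 → NEW=255, ERR=-261956017665649/4398046511104
(4,5): OLD=35035637787761199/140737488355328 → NEW=255, ERR=-852421742847441/140737488355328
(4,6): OLD=314659541290878713/2251799813685248 → NEW=255, ERR=-259549411198859527/2251799813685248
(5,0): OLD=13051225137843/68719476736 → NEW=255, ERR=-4472241429837/68719476736
(5,1): OLD=56324706968529/549755813888 → NEW=0, ERR=56324706968529/549755813888
(5,2): OLD=1105655889454247/4398046511104 → NEW=255, ERR=-15845970877273/4398046511104
(5,3): OLD=4934503832273955/35184372088832 → NEW=255, ERR=-4037511050378205/35184372088832
(5,4): OLD=-114553227042303807/2251799813685248 → NEW=0, ERR=-114553227042303807/2251799813685248
(5,5): OLD=1018108220322433905/18014398509481984 → NEW=0, ERR=1018108220322433905/18014398509481984
(5,6): OLD=7876655781134941823/288230376151711744 → NEW=0, ERR=7876655781134941823/288230376151711744
(6,0): OLD=1678934323976043/8796093022208 → NEW=255, ERR=-564069396686997/8796093022208
(6,1): OLD=30289265537141415/140737488355328 → NEW=255, ERR=-5598793993467225/140737488355328
(6,2): OLD=430897037163951509/2251799813685248 → NEW=255, ERR=-143311915325786731/2251799813685248
(6,3): OLD=135686398459236747/18014398509481984 → NEW=0, ERR=135686398459236747/18014398509481984
(6,4): OLD=6226590396288462889/36028797018963968 → NEW=255, ERR=-2960752843547348951/36028797018963968
(6,5): OLD=-20046115109738235835/4611686018427387904 → NEW=0, ERR=-20046115109738235835/4611686018427387904
(6,6): OLD=9457308563916079137427/73786976294838206464 → NEW=255, ERR=-9358370391267663510893/73786976294838206464
Row 0: .#...##
Row 1: #..#.#.
Row 2: #.##..#
Row 3: #..#.#.
Row 4: .#..###
Row 5: #.##...
Row 6: ###.#.#

Answer: .#...##
#..#.#.
#.##..#
#..#.#.
.#..###
#.##...
###.#.#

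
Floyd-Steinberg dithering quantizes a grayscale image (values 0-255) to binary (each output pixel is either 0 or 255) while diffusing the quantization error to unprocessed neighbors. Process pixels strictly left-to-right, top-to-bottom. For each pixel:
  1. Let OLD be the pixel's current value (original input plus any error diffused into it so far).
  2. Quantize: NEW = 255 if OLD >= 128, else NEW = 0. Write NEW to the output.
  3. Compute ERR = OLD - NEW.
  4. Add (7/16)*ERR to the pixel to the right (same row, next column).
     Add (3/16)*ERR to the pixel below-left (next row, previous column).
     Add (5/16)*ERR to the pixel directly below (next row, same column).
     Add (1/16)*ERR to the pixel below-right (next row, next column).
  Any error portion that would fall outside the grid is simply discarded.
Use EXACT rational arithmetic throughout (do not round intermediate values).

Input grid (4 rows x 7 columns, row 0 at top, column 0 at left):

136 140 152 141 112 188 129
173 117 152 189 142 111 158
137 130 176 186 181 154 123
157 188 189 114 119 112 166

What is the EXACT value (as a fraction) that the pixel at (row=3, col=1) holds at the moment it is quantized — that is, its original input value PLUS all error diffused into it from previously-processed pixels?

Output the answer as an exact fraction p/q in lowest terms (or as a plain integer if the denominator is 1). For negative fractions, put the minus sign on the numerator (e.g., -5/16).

(0,0): OLD=136 → NEW=255, ERR=-119
(0,1): OLD=1407/16 → NEW=0, ERR=1407/16
(0,2): OLD=48761/256 → NEW=255, ERR=-16519/256
(0,3): OLD=461903/4096 → NEW=0, ERR=461903/4096
(0,4): OLD=10573353/65536 → NEW=255, ERR=-6138327/65536
(0,5): OLD=154163999/1048576 → NEW=255, ERR=-113222881/1048576
(0,6): OLD=1371700697/16777216 → NEW=0, ERR=1371700697/16777216
(1,0): OLD=38989/256 → NEW=255, ERR=-26291/256
(1,1): OLD=163867/2048 → NEW=0, ERR=163867/2048
(1,2): OLD=12679991/65536 → NEW=255, ERR=-4031689/65536
(1,3): OLD=46066859/262144 → NEW=255, ERR=-20779861/262144
(1,4): OLD=1088040929/16777216 → NEW=0, ERR=1088040929/16777216
(1,5): OLD=15449241009/134217728 → NEW=0, ERR=15449241009/134217728
(1,6): OLD=487822602559/2147483648 → NEW=255, ERR=-59785727681/2147483648
(2,0): OLD=3929177/32768 → NEW=0, ERR=3929177/32768
(2,1): OLD=198716515/1048576 → NEW=255, ERR=-68670365/1048576
(2,2): OLD=1984103913/16777216 → NEW=0, ERR=1984103913/16777216
(2,3): OLD=29700088545/134217728 → NEW=255, ERR=-4525432095/134217728
(2,4): OLD=218123293489/1073741824 → NEW=255, ERR=-55680871631/1073741824
(2,5): OLD=5707718842427/34359738368 → NEW=255, ERR=-3054014441413/34359738368
(2,6): OLD=45414011502157/549755813888 → NEW=0, ERR=45414011502157/549755813888
(3,0): OLD=3056680137/16777216 → NEW=255, ERR=-1221509943/16777216
(3,1): OLD=22192858645/134217728 → NEW=255, ERR=-12032661995/134217728
Target (3,1): original=188, with diffused error = 22192858645/134217728

Answer: 22192858645/134217728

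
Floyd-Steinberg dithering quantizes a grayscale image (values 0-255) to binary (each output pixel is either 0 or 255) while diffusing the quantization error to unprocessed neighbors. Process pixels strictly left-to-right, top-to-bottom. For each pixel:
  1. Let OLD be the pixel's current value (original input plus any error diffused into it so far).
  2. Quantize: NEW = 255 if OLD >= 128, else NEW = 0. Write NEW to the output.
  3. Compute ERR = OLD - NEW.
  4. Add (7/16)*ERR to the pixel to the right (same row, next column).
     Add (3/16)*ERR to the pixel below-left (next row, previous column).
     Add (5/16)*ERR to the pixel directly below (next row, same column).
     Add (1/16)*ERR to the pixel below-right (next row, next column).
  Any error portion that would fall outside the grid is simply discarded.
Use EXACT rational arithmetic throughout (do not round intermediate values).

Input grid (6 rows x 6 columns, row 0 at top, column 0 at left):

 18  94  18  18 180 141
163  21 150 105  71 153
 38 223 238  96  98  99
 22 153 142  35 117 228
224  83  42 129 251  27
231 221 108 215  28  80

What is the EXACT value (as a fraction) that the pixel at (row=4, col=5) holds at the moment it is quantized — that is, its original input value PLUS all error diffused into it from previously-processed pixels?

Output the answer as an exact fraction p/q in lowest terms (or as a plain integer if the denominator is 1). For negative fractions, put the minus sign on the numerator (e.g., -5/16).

(0,0): OLD=18 → NEW=0, ERR=18
(0,1): OLD=815/8 → NEW=0, ERR=815/8
(0,2): OLD=8009/128 → NEW=0, ERR=8009/128
(0,3): OLD=92927/2048 → NEW=0, ERR=92927/2048
(0,4): OLD=6548729/32768 → NEW=255, ERR=-1807111/32768
(0,5): OLD=61274831/524288 → NEW=0, ERR=61274831/524288
(1,0): OLD=24029/128 → NEW=255, ERR=-8611/128
(1,1): OLD=37131/1024 → NEW=0, ERR=37131/1024
(1,2): OLD=6563175/32768 → NEW=255, ERR=-1792665/32768
(1,3): OLD=11641179/131072 → NEW=0, ERR=11641179/131072
(1,4): OLD=984589105/8388608 → NEW=0, ERR=984589105/8388608
(1,5): OLD=31866802183/134217728 → NEW=255, ERR=-2358718457/134217728
(2,0): OLD=389545/16384 → NEW=0, ERR=389545/16384
(2,1): OLD=120728403/524288 → NEW=255, ERR=-12965037/524288
(2,2): OLD=1921025465/8388608 → NEW=255, ERR=-218069575/8388608
(2,3): OLD=8789218609/67108864 → NEW=255, ERR=-8323541711/67108864
(2,4): OLD=177535353875/2147483648 → NEW=0, ERR=177535353875/2147483648
(2,5): OLD=4707718909877/34359738368 → NEW=255, ERR=-4054014373963/34359738368
(3,0): OLD=207981465/8388608 → NEW=0, ERR=207981465/8388608
(3,1): OLD=10249608997/67108864 → NEW=255, ERR=-6863151323/67108864
(3,2): OLD=34538173439/536870912 → NEW=0, ERR=34538173439/536870912
(3,3): OLD=1314673275837/34359738368 → NEW=0, ERR=1314673275837/34359738368
(3,4): OLD=35651637493917/274877906944 → NEW=255, ERR=-34442228776803/274877906944
(3,5): OLD=622222953431571/4398046511104 → NEW=255, ERR=-499278906899949/4398046511104
(4,0): OLD=228247973207/1073741824 → NEW=255, ERR=-45556191913/1073741824
(4,1): OLD=791834361195/17179869184 → NEW=0, ERR=791834361195/17179869184
(4,2): OLD=45657727090641/549755813888 → NEW=0, ERR=45657727090641/549755813888
(4,3): OLD=1388187668506997/8796093022208 → NEW=255, ERR=-854816052156043/8796093022208
(4,4): OLD=21171523525021125/140737488355328 → NEW=255, ERR=-14716536005587515/140737488355328
(4,5): OLD=-139736203307325885/2251799813685248 → NEW=0, ERR=-139736203307325885/2251799813685248
Target (4,5): original=27, with diffused error = -139736203307325885/2251799813685248

Answer: -139736203307325885/2251799813685248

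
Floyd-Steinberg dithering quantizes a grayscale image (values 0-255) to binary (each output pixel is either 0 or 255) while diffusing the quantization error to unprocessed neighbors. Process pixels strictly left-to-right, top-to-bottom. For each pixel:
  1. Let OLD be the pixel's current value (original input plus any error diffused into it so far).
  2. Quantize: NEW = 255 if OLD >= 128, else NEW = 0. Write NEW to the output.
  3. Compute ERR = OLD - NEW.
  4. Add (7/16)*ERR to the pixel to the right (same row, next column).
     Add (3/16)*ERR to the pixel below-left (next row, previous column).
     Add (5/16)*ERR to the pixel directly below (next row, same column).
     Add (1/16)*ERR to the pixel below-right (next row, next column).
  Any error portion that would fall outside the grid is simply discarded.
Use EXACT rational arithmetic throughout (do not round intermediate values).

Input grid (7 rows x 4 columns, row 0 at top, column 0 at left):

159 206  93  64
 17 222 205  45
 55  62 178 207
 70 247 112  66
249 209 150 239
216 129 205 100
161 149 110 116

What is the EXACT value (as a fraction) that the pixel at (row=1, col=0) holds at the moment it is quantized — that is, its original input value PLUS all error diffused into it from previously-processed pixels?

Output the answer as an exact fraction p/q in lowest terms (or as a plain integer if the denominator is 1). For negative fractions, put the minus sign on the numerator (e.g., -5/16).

(0,0): OLD=159 → NEW=255, ERR=-96
(0,1): OLD=164 → NEW=255, ERR=-91
(0,2): OLD=851/16 → NEW=0, ERR=851/16
(0,3): OLD=22341/256 → NEW=0, ERR=22341/256
(1,0): OLD=-481/16 → NEW=0, ERR=-481/16
Target (1,0): original=17, with diffused error = -481/16

Answer: -481/16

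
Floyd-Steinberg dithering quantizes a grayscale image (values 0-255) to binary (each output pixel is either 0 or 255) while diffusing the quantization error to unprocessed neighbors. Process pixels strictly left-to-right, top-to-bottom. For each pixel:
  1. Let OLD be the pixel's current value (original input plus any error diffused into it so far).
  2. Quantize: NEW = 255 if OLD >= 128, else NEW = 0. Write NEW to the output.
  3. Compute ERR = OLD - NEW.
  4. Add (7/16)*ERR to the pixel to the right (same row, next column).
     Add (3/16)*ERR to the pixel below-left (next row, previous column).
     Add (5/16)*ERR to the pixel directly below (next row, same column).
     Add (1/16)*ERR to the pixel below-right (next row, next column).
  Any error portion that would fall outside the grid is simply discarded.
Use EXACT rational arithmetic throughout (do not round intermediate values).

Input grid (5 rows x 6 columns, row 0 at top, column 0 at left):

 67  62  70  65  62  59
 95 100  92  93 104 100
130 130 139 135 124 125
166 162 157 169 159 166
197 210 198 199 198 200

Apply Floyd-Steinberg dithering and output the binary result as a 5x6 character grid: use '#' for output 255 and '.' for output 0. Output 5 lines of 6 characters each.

Answer: ......
#.##.#
.#.#.#
##.##.
###.##

Derivation:
(0,0): OLD=67 → NEW=0, ERR=67
(0,1): OLD=1461/16 → NEW=0, ERR=1461/16
(0,2): OLD=28147/256 → NEW=0, ERR=28147/256
(0,3): OLD=463269/4096 → NEW=0, ERR=463269/4096
(0,4): OLD=7306115/65536 → NEW=0, ERR=7306115/65536
(0,5): OLD=113008789/1048576 → NEW=0, ERR=113008789/1048576
(1,0): OLD=34063/256 → NEW=255, ERR=-31217/256
(1,1): OLD=204777/2048 → NEW=0, ERR=204777/2048
(1,2): OLD=12911773/65536 → NEW=255, ERR=-3799907/65536
(1,3): OLD=34275929/262144 → NEW=255, ERR=-32570791/262144
(1,4): OLD=1874960747/16777216 → NEW=0, ERR=1874960747/16777216
(1,5): OLD=50879339389/268435456 → NEW=255, ERR=-17571701891/268435456
(2,0): OLD=3625491/32768 → NEW=0, ERR=3625491/32768
(2,1): OLD=200444801/1048576 → NEW=255, ERR=-66942079/1048576
(2,2): OLD=1273442243/16777216 → NEW=0, ERR=1273442243/16777216
(2,3): OLD=19691167595/134217728 → NEW=255, ERR=-14534353045/134217728
(2,4): OLD=393024266177/4294967296 → NEW=0, ERR=393024266177/4294967296
(2,5): OLD=10415358255191/68719476736 → NEW=255, ERR=-7108108312489/68719476736
(3,0): OLD=3164270179/16777216 → NEW=255, ERR=-1113919901/16777216
(3,1): OLD=18005158183/134217728 → NEW=255, ERR=-16220362457/134217728
(3,2): OLD=111189220005/1073741824 → NEW=0, ERR=111189220005/1073741824
(3,3): OLD=13906467254063/68719476736 → NEW=255, ERR=-3616999313617/68719476736
(3,4): OLD=76089690609359/549755813888 → NEW=255, ERR=-64098041932081/549755813888
(3,5): OLD=777447921733057/8796093022208 → NEW=0, ERR=777447921733057/8796093022208
(4,0): OLD=329836395245/2147483648 → NEW=255, ERR=-217771934995/2147483648
(4,1): OLD=4918066088457/34359738368 → NEW=255, ERR=-3843667195383/34359738368
(4,2): OLD=180316688447051/1099511627776 → NEW=255, ERR=-100058776635829/1099511627776
(4,3): OLD=2240343150991255/17592186044416 → NEW=0, ERR=2240343150991255/17592186044416
(4,4): OLD=64897496442628103/281474976710656 → NEW=255, ERR=-6878622618589177/281474976710656
(4,5): OLD=944143037152038609/4503599627370496 → NEW=255, ERR=-204274867827437871/4503599627370496
Row 0: ......
Row 1: #.##.#
Row 2: .#.#.#
Row 3: ##.##.
Row 4: ###.##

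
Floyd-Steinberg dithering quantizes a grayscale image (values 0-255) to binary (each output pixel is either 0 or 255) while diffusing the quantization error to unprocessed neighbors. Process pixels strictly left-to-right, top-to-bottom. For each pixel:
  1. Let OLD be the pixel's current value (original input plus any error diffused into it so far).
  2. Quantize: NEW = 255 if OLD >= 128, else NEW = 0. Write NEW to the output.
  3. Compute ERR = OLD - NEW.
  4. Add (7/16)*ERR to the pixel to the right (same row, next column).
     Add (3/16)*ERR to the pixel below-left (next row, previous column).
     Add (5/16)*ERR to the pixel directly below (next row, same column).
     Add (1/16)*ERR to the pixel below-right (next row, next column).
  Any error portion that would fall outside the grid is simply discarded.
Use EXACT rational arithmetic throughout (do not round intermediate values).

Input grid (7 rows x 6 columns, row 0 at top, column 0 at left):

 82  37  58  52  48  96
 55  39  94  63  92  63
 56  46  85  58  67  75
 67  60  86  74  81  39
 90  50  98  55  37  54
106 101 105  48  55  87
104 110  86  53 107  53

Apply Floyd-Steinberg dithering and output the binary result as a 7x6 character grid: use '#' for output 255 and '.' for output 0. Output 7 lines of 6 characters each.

Answer: .....#
..#.#.
..#...
.#..#.
..#...
#....#
.#.#..

Derivation:
(0,0): OLD=82 → NEW=0, ERR=82
(0,1): OLD=583/8 → NEW=0, ERR=583/8
(0,2): OLD=11505/128 → NEW=0, ERR=11505/128
(0,3): OLD=187031/2048 → NEW=0, ERR=187031/2048
(0,4): OLD=2882081/32768 → NEW=0, ERR=2882081/32768
(0,5): OLD=70506215/524288 → NEW=255, ERR=-63187225/524288
(1,0): OLD=12069/128 → NEW=0, ERR=12069/128
(1,1): OLD=128003/1024 → NEW=0, ERR=128003/1024
(1,2): OLD=6502975/32768 → NEW=255, ERR=-1852865/32768
(1,3): OLD=11653523/131072 → NEW=0, ERR=11653523/131072
(1,4): OLD=1186935321/8388608 → NEW=255, ERR=-952159719/8388608
(1,5): OLD=-2526566433/134217728 → NEW=0, ERR=-2526566433/134217728
(2,0): OLD=1784273/16384 → NEW=0, ERR=1784273/16384
(2,1): OLD=67108619/524288 → NEW=0, ERR=67108619/524288
(2,2): OLD=1239942625/8388608 → NEW=255, ERR=-899152415/8388608
(2,3): OLD=944438041/67108864 → NEW=0, ERR=944438041/67108864
(2,4): OLD=85284267723/2147483648 → NEW=0, ERR=85284267723/2147483648
(2,5): OLD=2728092048957/34359738368 → NEW=0, ERR=2728092048957/34359738368
(3,0): OLD=1048846273/8388608 → NEW=0, ERR=1048846273/8388608
(3,1): OLD=9489883821/67108864 → NEW=255, ERR=-7622876499/67108864
(3,2): OLD=7219391063/536870912 → NEW=0, ERR=7219391063/536870912
(3,3): OLD=2921543460485/34359738368 → NEW=0, ERR=2921543460485/34359738368
(3,4): OLD=40235797495013/274877906944 → NEW=255, ERR=-29858068775707/274877906944
(3,5): OLD=82557400729931/4398046511104 → NEW=0, ERR=82557400729931/4398046511104
(4,0): OLD=115721985583/1073741824 → NEW=0, ERR=115721985583/1073741824
(4,1): OLD=1236785907683/17179869184 → NEW=0, ERR=1236785907683/17179869184
(4,2): OLD=78362995222713/549755813888 → NEW=255, ERR=-61824737318727/549755813888
(4,3): OLD=112979675623421/8796093022208 → NEW=0, ERR=112979675623421/8796093022208
(4,4): OLD=2464113324661709/140737488355328 → NEW=0, ERR=2464113324661709/140737488355328
(4,5): OLD=136767836115262331/2251799813685248 → NEW=0, ERR=136767836115262331/2251799813685248
(5,0): OLD=42105174705753/274877906944 → NEW=255, ERR=-27988691564967/274877906944
(5,1): OLD=568224903225065/8796093022208 → NEW=0, ERR=568224903225065/8796093022208
(5,2): OLD=7390602512995347/70368744177664 → NEW=0, ERR=7390602512995347/70368744177664
(5,3): OLD=212158407509091457/2251799813685248 → NEW=0, ERR=212158407509091457/2251799813685248
(5,4): OLD=512881007485622241/4503599627370496 → NEW=0, ERR=512881007485622241/4503599627370496
(5,5): OLD=11305707721240884117/72057594037927936 → NEW=255, ERR=-7068978758430739563/72057594037927936
(6,0): OLD=11863182848234587/140737488355328 → NEW=0, ERR=11863182848234587/140737488355328
(6,1): OLD=406211656697733567/2251799813685248 → NEW=255, ERR=-167997295792004673/2251799813685248
(6,2): OLD=971733168229753767/9007199254740992 → NEW=0, ERR=971733168229753767/9007199254740992
(6,3): OLD=22706688462387604587/144115188075855872 → NEW=255, ERR=-14042684496955642773/144115188075855872
(6,4): OLD=201651637234872727883/2305843009213693952 → NEW=0, ERR=201651637234872727883/2305843009213693952
(6,5): OLD=2498474806941041823789/36893488147419103232 → NEW=0, ERR=2498474806941041823789/36893488147419103232
Row 0: .....#
Row 1: ..#.#.
Row 2: ..#...
Row 3: .#..#.
Row 4: ..#...
Row 5: #....#
Row 6: .#.#..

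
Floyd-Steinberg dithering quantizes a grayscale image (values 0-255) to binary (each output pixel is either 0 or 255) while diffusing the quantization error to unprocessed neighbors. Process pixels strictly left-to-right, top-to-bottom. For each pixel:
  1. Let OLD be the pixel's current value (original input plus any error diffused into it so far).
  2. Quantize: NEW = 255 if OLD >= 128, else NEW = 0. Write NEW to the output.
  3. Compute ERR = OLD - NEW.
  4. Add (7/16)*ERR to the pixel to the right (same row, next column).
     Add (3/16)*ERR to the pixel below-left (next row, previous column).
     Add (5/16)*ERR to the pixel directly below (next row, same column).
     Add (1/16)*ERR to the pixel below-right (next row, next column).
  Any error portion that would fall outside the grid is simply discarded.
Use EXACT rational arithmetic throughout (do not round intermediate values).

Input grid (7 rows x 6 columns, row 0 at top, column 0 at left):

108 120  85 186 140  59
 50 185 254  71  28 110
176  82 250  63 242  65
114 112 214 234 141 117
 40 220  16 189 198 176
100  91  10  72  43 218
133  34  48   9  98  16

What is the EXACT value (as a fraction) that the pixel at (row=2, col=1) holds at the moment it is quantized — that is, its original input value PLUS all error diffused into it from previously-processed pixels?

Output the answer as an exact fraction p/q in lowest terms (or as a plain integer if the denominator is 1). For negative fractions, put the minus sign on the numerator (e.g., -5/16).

Answer: 9341693/262144

Derivation:
(0,0): OLD=108 → NEW=0, ERR=108
(0,1): OLD=669/4 → NEW=255, ERR=-351/4
(0,2): OLD=2983/64 → NEW=0, ERR=2983/64
(0,3): OLD=211345/1024 → NEW=255, ERR=-49775/1024
(0,4): OLD=1945335/16384 → NEW=0, ERR=1945335/16384
(0,5): OLD=29083841/262144 → NEW=0, ERR=29083841/262144
(1,0): OLD=4307/64 → NEW=0, ERR=4307/64
(1,1): OLD=103685/512 → NEW=255, ERR=-26875/512
(1,2): OLD=3784745/16384 → NEW=255, ERR=-393175/16384
(1,3): OLD=4619413/65536 → NEW=0, ERR=4619413/65536
(1,4): OLD=476919999/4194304 → NEW=0, ERR=476919999/4194304
(1,5): OLD=13545128073/67108864 → NEW=255, ERR=-3567632247/67108864
(2,0): OLD=1533447/8192 → NEW=255, ERR=-555513/8192
(2,1): OLD=9341693/262144 → NEW=0, ERR=9341693/262144
Target (2,1): original=82, with diffused error = 9341693/262144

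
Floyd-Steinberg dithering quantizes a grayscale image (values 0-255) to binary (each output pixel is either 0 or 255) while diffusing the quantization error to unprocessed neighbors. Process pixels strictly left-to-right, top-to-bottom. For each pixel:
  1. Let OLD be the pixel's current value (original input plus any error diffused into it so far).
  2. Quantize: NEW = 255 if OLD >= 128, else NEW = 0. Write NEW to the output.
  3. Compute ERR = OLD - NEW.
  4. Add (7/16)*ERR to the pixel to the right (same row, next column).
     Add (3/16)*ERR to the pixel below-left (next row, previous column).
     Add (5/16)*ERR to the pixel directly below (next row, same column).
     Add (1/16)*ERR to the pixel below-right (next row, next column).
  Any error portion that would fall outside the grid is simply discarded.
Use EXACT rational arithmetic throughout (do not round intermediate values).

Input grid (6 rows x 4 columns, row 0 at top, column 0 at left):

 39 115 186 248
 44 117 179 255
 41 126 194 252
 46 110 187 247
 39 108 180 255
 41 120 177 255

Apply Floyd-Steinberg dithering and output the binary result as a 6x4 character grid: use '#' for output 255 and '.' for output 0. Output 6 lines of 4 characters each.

Answer: .###
..##
.#.#
..##
.###
..##

Derivation:
(0,0): OLD=39 → NEW=0, ERR=39
(0,1): OLD=2113/16 → NEW=255, ERR=-1967/16
(0,2): OLD=33847/256 → NEW=255, ERR=-31433/256
(0,3): OLD=795777/4096 → NEW=255, ERR=-248703/4096
(1,0): OLD=8483/256 → NEW=0, ERR=8483/256
(1,1): OLD=148469/2048 → NEW=0, ERR=148469/2048
(1,2): OLD=10045209/65536 → NEW=255, ERR=-6666471/65536
(1,3): OLD=192778495/1048576 → NEW=255, ERR=-74608385/1048576
(2,0): OLD=2128215/32768 → NEW=0, ERR=2128215/32768
(2,1): OLD=167842861/1048576 → NEW=255, ERR=-99544019/1048576
(2,2): OLD=234605633/2097152 → NEW=0, ERR=234605633/2097152
(2,3): OLD=9138545373/33554432 → NEW=255, ERR=582165213/33554432
(3,0): OLD=813634279/16777216 → NEW=0, ERR=813634279/16777216
(3,1): OLD=33979999865/268435456 → NEW=0, ERR=33979999865/268435456
(3,2): OLD=1179655184775/4294967296 → NEW=255, ERR=84438524295/4294967296
(3,3): OLD=18417838496561/68719476736 → NEW=255, ERR=894371928881/68719476736
(4,0): OLD=334534466459/4294967296 → NEW=0, ERR=334534466459/4294967296
(4,1): OLD=6471725345105/34359738368 → NEW=255, ERR=-2290007938735/34359738368
(4,2): OLD=183989059553073/1099511627776 → NEW=255, ERR=-96386405529807/1099511627776
(4,3): OLD=3904468619147431/17592186044416 → NEW=255, ERR=-581538822178649/17592186044416
(5,0): OLD=29051343211563/549755813888 → NEW=0, ERR=29051343211563/549755813888
(5,1): OLD=1947861466918285/17592186044416 → NEW=0, ERR=1947861466918285/17592186044416
(5,2): OLD=1650877755395665/8796093022208 → NEW=255, ERR=-592125965267375/8796093022208
(5,3): OLD=59036478948103873/281474976710656 → NEW=255, ERR=-12739640113113407/281474976710656
Row 0: .###
Row 1: ..##
Row 2: .#.#
Row 3: ..##
Row 4: .###
Row 5: ..##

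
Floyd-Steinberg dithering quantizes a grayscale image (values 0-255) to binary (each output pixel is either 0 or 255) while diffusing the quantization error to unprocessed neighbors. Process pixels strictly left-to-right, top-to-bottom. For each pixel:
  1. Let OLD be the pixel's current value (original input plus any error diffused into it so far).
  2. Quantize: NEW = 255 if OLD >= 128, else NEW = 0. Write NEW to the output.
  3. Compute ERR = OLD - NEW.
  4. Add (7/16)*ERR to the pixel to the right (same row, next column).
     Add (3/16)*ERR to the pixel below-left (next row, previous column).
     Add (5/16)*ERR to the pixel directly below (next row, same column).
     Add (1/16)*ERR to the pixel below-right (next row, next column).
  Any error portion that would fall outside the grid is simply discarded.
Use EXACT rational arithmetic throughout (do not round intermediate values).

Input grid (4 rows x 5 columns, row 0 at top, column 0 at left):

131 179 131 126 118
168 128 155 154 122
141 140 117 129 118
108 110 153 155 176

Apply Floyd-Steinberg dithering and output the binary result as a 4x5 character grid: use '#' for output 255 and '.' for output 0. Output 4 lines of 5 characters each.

(0,0): OLD=131 → NEW=255, ERR=-124
(0,1): OLD=499/4 → NEW=0, ERR=499/4
(0,2): OLD=11877/64 → NEW=255, ERR=-4443/64
(0,3): OLD=97923/1024 → NEW=0, ERR=97923/1024
(0,4): OLD=2618773/16384 → NEW=255, ERR=-1559147/16384
(1,0): OLD=9769/64 → NEW=255, ERR=-6551/64
(1,1): OLD=51935/512 → NEW=0, ERR=51935/512
(1,2): OLD=3332683/16384 → NEW=255, ERR=-845237/16384
(1,3): OLD=9118127/65536 → NEW=255, ERR=-7593553/65536
(1,4): OLD=49855533/1048576 → NEW=0, ERR=49855533/1048576
(2,0): OLD=1048837/8192 → NEW=255, ERR=-1040123/8192
(2,1): OLD=26235271/262144 → NEW=0, ERR=26235271/262144
(2,2): OLD=542229589/4194304 → NEW=255, ERR=-527317931/4194304
(2,3): OLD=2917766703/67108864 → NEW=0, ERR=2917766703/67108864
(2,4): OLD=155303874441/1073741824 → NEW=255, ERR=-118500290679/1073741824
(3,0): OLD=365270965/4194304 → NEW=0, ERR=365270965/4194304
(3,1): OLD=4961598353/33554432 → NEW=255, ERR=-3594781807/33554432
(3,2): OLD=87239648779/1073741824 → NEW=0, ERR=87239648779/1073741824
(3,3): OLD=377060542355/2147483648 → NEW=255, ERR=-170547787885/2147483648
(3,4): OLD=3761845065279/34359738368 → NEW=0, ERR=3761845065279/34359738368
Row 0: #.#.#
Row 1: #.##.
Row 2: #.#.#
Row 3: .#.#.

Answer: #.#.#
#.##.
#.#.#
.#.#.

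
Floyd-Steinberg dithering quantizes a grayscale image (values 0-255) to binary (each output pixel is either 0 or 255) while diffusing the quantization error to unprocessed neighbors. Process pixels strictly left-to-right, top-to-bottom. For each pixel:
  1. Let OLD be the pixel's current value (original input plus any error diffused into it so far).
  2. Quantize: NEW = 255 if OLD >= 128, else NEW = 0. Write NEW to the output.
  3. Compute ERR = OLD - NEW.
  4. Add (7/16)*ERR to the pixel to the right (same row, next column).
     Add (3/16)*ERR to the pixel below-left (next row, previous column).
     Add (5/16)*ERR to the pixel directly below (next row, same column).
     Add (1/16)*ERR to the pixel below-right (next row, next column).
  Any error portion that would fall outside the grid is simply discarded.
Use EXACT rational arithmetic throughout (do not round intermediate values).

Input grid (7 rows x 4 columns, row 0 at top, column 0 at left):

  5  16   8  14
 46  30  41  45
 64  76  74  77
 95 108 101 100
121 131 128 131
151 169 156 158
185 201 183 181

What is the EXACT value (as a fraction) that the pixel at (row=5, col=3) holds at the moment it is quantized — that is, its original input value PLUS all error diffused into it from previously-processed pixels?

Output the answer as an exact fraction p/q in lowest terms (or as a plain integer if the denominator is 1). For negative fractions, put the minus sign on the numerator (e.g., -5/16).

(0,0): OLD=5 → NEW=0, ERR=5
(0,1): OLD=291/16 → NEW=0, ERR=291/16
(0,2): OLD=4085/256 → NEW=0, ERR=4085/256
(0,3): OLD=85939/4096 → NEW=0, ERR=85939/4096
(1,0): OLD=13049/256 → NEW=0, ERR=13049/256
(1,1): OLD=125519/2048 → NEW=0, ERR=125519/2048
(1,2): OLD=5103355/65536 → NEW=0, ERR=5103355/65536
(1,3): OLD=90830285/1048576 → NEW=0, ERR=90830285/1048576
(2,0): OLD=2995669/32768 → NEW=0, ERR=2995669/32768
(2,1): OLD=160364791/1048576 → NEW=255, ERR=-107022089/1048576
(2,2): OLD=154673043/2097152 → NEW=0, ERR=154673043/2097152
(2,3): OLD=4738012775/33554432 → NEW=255, ERR=-3818367385/33554432
(3,0): OLD=1752076293/16777216 → NEW=0, ERR=1752076293/16777216
(3,1): OLD=37939731739/268435456 → NEW=255, ERR=-30511309541/268435456
(3,2): OLD=200164805605/4294967296 → NEW=0, ERR=200164805605/4294967296
(3,3): OLD=6146116578499/68719476736 → NEW=0, ERR=6146116578499/68719476736
(4,0): OLD=568323217633/4294967296 → NEW=255, ERR=-526893442847/4294967296
(4,1): OLD=1961059268515/34359738368 → NEW=0, ERR=1961059268515/34359738368
(4,2): OLD=194832957055939/1099511627776 → NEW=255, ERR=-85542508026941/1099511627776
(4,3): OLD=2248710332144709/17592186044416 → NEW=0, ERR=2248710332144709/17592186044416
(5,0): OLD=67820567988753/549755813888 → NEW=0, ERR=67820567988753/549755813888
(5,1): OLD=3844824630861591/17592186044416 → NEW=255, ERR=-641182810464489/17592186044416
(5,2): OLD=1260269043542795/8796093022208 → NEW=255, ERR=-982734677120245/8796093022208
(5,3): OLD=40589632372892707/281474976710656 → NEW=255, ERR=-31186486688324573/281474976710656
Target (5,3): original=158, with diffused error = 40589632372892707/281474976710656

Answer: 40589632372892707/281474976710656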